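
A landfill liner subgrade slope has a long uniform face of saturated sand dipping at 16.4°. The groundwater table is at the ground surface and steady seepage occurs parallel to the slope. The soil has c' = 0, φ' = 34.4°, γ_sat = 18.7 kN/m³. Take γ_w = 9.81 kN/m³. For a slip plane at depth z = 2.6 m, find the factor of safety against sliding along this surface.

With seepage parallel to the slope and the water table at the surface, the effective normal stress on the slip plane uses the buoyant unit weight γ' = γ_sat − γ_w while the driving shear stress uses γ_sat:
FS = [c' + γ' z cos²β tanφ'] / [γ_sat z sinβ cosβ]
(For c' = 0 this reduces to FS = (γ'/γ_sat)·tanφ'/tanβ.)
γ' = 18.7 − 9.81 = 8.89 kN/m³
Numerator = 0.0 + 8.89·2.6·cos²16.4°·tan34.4° = 0.0 + 8.89·2.6·0.9203·0.6847 = 14.565 kPa
Denominator = 18.7·2.6·sin16.4°·cos16.4° = 18.7·2.6·0.2823·0.9593 = 13.169 kPa
FS = 14.565 / 13.169 = 1.106

FS = 1.11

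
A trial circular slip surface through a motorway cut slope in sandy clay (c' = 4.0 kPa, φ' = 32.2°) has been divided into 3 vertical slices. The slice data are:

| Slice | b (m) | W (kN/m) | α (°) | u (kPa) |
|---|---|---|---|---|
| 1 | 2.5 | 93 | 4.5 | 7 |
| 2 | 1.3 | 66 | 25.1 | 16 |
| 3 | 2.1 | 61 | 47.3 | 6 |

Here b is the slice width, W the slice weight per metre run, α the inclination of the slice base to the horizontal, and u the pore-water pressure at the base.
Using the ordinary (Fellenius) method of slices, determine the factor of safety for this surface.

FS = 1.41

Ordinary method of slices: FS = Σ[c'·Δl_i + (W_i cosα_i − u_i·Δl_i)·tanφ'] / Σ W_i sinα_i, with Δl_i = b_i / cosα_i.
Slice 1: Δl = 2.5/cos4.5° = 2.508 m; N'_1 = 93·cos4.5° − 7·2.508 = 75.2; c'Δl = 10.03; W sinα = 7.3
Slice 2: Δl = 1.3/cos25.1° = 1.436 m; N'_2 = 66·cos25.1° − 16·1.436 = 36.8; c'Δl = 5.74; W sinα = 28.0
Slice 3: Δl = 2.1/cos47.3° = 3.097 m; N'_3 = 61·cos47.3° − 6·3.097 = 22.8; c'Δl = 12.39; W sinα = 44.8
Σc'Δl = 28.2 kN/m; ΣN' = 134.7 kN/m; ΣW sinα = 80.1 kN/m
Resisting = 28.2 + 134.7·tan32.2° = 28.2 + 84.9 = 113.0 kN/m
FS = 113.0 / 80.1 = 1.410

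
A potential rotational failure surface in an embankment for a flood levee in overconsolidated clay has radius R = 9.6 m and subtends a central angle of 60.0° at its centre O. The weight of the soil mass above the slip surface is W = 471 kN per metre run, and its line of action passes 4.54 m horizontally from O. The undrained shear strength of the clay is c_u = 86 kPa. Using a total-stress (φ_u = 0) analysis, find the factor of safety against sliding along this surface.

FS = 3.88

Taking moments about the centre O, the resisting moment is provided by the undrained shear strength acting along the arc:
Arc length L_a = R·θ = 9.6·(60.0°·π/180) = 9.6·1.0472 = 10.05 m
M_R = c_u·L_a·R = 86·10.05·9.6 = 8299.8 kN·m/m
M_D = W·d = 471·4.54 = 2138.3 kN·m/m
FS = M_R / M_D = 8299.8 / 2138.3 = 3.881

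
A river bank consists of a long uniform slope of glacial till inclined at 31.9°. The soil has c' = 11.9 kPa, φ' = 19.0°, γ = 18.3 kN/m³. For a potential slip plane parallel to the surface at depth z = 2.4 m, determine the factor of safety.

For an infinite slope with a slip plane parallel to the surface (no pore pressure): FS = [c' + γz cos²β tanφ'] / [γz sinβ cosβ].
γz = 18.3·2.4 = 43.92 kN/m²
Numerator = 11.9 + 43.92·cos²31.9°·tan19.0° = 11.9 + 43.92·0.7208·0.3443 = 22.800 kPa
Denominator = 43.92·sin31.9°·cos31.9° = 43.92·0.5284·0.8490 = 19.704 kPa
FS = 22.800 / 19.704 = 1.157

FS = 1.16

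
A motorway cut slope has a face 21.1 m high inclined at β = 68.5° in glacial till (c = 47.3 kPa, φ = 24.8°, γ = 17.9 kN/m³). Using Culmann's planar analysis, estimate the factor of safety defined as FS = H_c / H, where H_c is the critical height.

FS = 1.53

H_c = (4c/γ) · sinβ cosφ / [1 − cos(β − φ)]
    = (4·47.3/17.9) · sin68.5°·cos24.8° / [1 − cos43.7°]
    = 10.570 · 0.8446 / 0.2770 = 32.23 m
FS = H_c / H = 32.23 / 21.1 = 1.527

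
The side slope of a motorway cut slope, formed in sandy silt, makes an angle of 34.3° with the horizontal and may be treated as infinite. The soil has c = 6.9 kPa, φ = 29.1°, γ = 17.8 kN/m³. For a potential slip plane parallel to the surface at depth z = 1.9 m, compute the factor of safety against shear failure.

FS = 1.25

For an infinite slope with a slip plane parallel to the surface (no pore pressure): FS = [c + γz cos²β tanφ] / [γz sinβ cosβ].
γz = 17.8·1.9 = 33.82 kN/m²
Numerator = 6.9 + 33.82·cos²34.3°·tan29.1° = 6.9 + 33.82·0.6824·0.5566 = 19.746 kPa
Denominator = 33.82·sin34.3°·cos34.3° = 33.82·0.5635·0.8261 = 15.744 kPa
FS = 19.746 / 15.744 = 1.254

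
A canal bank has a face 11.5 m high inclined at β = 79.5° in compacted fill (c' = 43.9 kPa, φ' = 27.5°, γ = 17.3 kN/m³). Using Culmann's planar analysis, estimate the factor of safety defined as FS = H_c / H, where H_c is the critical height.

FS = 2.00

H_c = (4c'/γ) · sinβ cosφ' / [1 − cos(β − φ')]
    = (4·43.9/17.3) · sin79.5°·cos27.5° / [1 − cos52.0°]
    = 10.150 · 0.8722 / 0.3843 = 23.03 m
FS = H_c / H = 23.03 / 11.5 = 2.003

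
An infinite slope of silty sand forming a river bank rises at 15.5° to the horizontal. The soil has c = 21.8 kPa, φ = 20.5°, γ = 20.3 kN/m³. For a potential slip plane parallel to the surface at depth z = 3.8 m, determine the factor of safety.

FS = 2.45

For an infinite slope with a slip plane parallel to the surface (no pore pressure): FS = [c + γz cos²β tanφ] / [γz sinβ cosβ].
γz = 20.3·3.8 = 77.14 kN/m²
Numerator = 21.8 + 77.14·cos²15.5°·tan20.5° = 21.8 + 77.14·0.9286·0.3739 = 48.582 kPa
Denominator = 77.14·sin15.5°·cos15.5° = 77.14·0.2672·0.9636 = 19.865 kPa
FS = 48.582 / 19.865 = 2.446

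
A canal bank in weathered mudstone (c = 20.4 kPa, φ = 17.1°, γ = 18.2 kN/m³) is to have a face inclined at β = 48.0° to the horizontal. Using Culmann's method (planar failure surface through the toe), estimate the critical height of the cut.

H_c = 22.44 m

Culmann's analysis gives the critical failure plane at α_cr = (β + φ)/2 = (48.0 + 17.1)/2 = 32.5°, and the critical height
H_c = (4c/γ) · sinβ cosφ / [1 − cos(β − φ)]
    = (4·20.4/18.2) · sin48.0°·cos17.1° / [1 − cos(30.9°)]
    = 4.484 · 0.7431·0.9558 / [1 − 0.8581]
    = 4.484 · 0.7103 / 0.1419
    = 22.44 m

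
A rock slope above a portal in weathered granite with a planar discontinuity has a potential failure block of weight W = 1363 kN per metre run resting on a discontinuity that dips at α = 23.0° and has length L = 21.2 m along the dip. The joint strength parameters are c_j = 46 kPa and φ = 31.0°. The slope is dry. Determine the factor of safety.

Resolving the block weight along and normal to the plane and applying the Mohr–Coulomb strength on the joint:
N' = W cosα = 1363·cos23.0° = 1254.6 kN/m
Driving force T = W sinα = 1363·sin23.0° = 532.6 kN/m
Resisting force R = c_j·L + N'·tanφ = 46·21.2 + 1254.6·tan31.0° = 975.2 + 753.9 = 1729.1 kN/m
FS = R / T = 1729.1 / 532.6 = 3.247

FS = 3.25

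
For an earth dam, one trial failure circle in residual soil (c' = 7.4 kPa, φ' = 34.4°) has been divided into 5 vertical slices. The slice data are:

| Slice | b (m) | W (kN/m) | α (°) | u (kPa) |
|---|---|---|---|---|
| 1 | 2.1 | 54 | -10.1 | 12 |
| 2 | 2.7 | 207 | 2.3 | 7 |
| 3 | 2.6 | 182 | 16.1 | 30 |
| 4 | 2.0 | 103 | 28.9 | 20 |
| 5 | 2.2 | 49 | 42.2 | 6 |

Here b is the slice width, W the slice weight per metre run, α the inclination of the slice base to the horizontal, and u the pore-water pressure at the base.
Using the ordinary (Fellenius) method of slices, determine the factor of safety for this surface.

FS = 2.65

Ordinary method of slices: FS = Σ[c'·Δl_i + (W_i cosα_i − u_i·Δl_i)·tanφ'] / Σ W_i sinα_i, with Δl_i = b_i / cosα_i.
Slice 1: Δl = 2.1/cos(-10.1°) = 2.133 m; N'_1 = 54·cos(-10.1°) − 12·2.133 = 27.6; c'Δl = 15.78; W sinα = -9.5
Slice 2: Δl = 2.7/cos2.3° = 2.702 m; N'_2 = 207·cos2.3° − 7·2.702 = 187.9; c'Δl = 20.00; W sinα = 8.3
Slice 3: Δl = 2.6/cos16.1° = 2.706 m; N'_3 = 182·cos16.1° − 30·2.706 = 93.7; c'Δl = 20.03; W sinα = 50.5
Slice 4: Δl = 2.0/cos28.9° = 2.285 m; N'_4 = 103·cos28.9° − 20·2.285 = 44.5; c'Δl = 16.91; W sinα = 49.8
Slice 5: Δl = 2.2/cos42.2° = 2.970 m; N'_5 = 49·cos42.2° − 6·2.970 = 18.5; c'Δl = 21.98; W sinα = 32.9
Σc'Δl = 94.7 kN/m; ΣN' = 372.1 kN/m; ΣW sinα = 132.0 kN/m
Resisting = 94.7 + 372.1·tan34.4° = 94.7 + 254.8 = 349.5 kN/m
FS = 349.5 / 132.0 = 2.648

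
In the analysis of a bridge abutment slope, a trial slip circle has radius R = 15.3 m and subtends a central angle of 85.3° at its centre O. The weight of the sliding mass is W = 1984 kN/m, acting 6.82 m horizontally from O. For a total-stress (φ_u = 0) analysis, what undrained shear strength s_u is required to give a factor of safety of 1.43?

s_u = 55.5 kPa

FS = s_u·L_a·R / (W·d), so s_u = FS·W·d / (L_a·R).
Arc length L_a = R·θ = 15.3·(85.3°·π/180) = 15.3·1.4888 = 22.78 m
s_u = 1.43·1984·6.82 / (22.78·15.3) = 19349.2 / 348.51 = 55.52 kPa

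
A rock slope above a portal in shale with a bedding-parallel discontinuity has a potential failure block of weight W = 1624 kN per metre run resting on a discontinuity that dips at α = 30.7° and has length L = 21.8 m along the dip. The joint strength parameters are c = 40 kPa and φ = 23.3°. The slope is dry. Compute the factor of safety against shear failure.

FS = 1.78

Resolving the block weight along and normal to the plane and applying the Mohr–Coulomb strength on the joint:
N' = W cosα = 1624·cos30.7° = 1396.4 kN/m
Driving force T = W sinα = 1624·sin30.7° = 829.1 kN/m
Resisting force R = c·L + N'·tanφ = 40·21.8 + 1396.4·tan23.3° = 872.0 + 601.4 = 1473.4 kN/m
FS = R / T = 1473.4 / 829.1 = 1.777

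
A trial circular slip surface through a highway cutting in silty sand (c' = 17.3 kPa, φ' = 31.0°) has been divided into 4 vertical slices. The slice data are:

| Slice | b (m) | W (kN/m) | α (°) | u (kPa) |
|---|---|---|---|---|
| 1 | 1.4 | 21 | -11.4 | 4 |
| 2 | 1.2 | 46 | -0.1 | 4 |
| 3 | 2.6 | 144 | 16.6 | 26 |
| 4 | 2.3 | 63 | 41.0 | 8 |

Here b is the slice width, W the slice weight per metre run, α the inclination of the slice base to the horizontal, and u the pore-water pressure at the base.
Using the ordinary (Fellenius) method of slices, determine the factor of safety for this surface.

Ordinary method of slices: FS = Σ[c'·Δl_i + (W_i cosα_i − u_i·Δl_i)·tanφ'] / Σ W_i sinα_i, with Δl_i = b_i / cosα_i.
Slice 1: Δl = 1.4/cos(-11.4°) = 1.428 m; N'_1 = 21·cos(-11.4°) − 4·1.428 = 14.9; c'Δl = 24.71; W sinα = -4.2
Slice 2: Δl = 1.2/cos(-0.1°) = 1.200 m; N'_2 = 46·cos(-0.1°) − 4·1.200 = 41.2; c'Δl = 20.76; W sinα = -0.1
Slice 3: Δl = 2.6/cos16.6° = 2.713 m; N'_3 = 144·cos16.6° − 26·2.713 = 67.5; c'Δl = 46.94; W sinα = 41.1
Slice 4: Δl = 2.3/cos41.0° = 3.048 m; N'_4 = 63·cos41.0° − 8·3.048 = 23.2; c'Δl = 52.72; W sinα = 41.3
Σc'Δl = 145.1 kN/m; ΣN' = 146.7 kN/m; ΣW sinα = 78.2 kN/m
Resisting = 145.1 + 146.7·tan31.0° = 145.1 + 88.1 = 233.3 kN/m
FS = 233.3 / 78.2 = 2.981

FS = 2.98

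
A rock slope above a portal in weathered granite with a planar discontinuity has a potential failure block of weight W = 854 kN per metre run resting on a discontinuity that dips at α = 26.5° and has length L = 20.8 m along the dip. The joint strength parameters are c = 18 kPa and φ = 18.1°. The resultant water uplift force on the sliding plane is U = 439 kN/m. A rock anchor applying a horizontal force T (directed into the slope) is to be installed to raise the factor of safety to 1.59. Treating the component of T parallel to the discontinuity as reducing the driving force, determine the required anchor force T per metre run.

T = 80 kN/m

Resolving forces along and normal to the sliding plane, with the horizontal anchor force T adding T·sinα to the effective normal force and T·cosα acting up the plane against the driving force:
FS = [cL + (W cosα − U + T sinα) tanφ] / [W sinα − T cosα]
Without the anchor: N' = 325.3 kN/m, driving T_d = 381.1 kN/m, resisting R = 18·20.8 + 325.3·tan18.1° = 480.7 kN/m, FS = 1.26.
Setting FS = 1.59 and solving for T:
1.59·(381.1 − T cos26.5°) = 480.7 + T sin26.5°·tan18.1°
T·(sin26.5°·tan18.1° + 1.59·cos26.5°) = 1.59·381.1 − 480.7
T·(0.4462·0.3269 + 1.59·0.8949) = 605.9 − 480.7 = 125.2
T·1.5688 = 125.2
T = 79.8 kN/m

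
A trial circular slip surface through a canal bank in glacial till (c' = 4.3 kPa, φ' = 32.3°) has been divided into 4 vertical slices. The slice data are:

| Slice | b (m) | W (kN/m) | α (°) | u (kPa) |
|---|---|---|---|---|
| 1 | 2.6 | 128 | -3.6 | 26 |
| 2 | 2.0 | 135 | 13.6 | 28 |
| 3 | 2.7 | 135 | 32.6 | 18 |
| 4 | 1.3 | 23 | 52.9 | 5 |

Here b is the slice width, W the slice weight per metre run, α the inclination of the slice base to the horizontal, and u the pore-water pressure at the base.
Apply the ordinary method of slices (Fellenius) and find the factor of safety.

Ordinary method of slices: FS = Σ[c'·Δl_i + (W_i cosα_i − u_i·Δl_i)·tanφ'] / Σ W_i sinα_i, with Δl_i = b_i / cosα_i.
Slice 1: Δl = 2.6/cos(-3.6°) = 2.605 m; N'_1 = 128·cos(-3.6°) − 26·2.605 = 60.0; c'Δl = 11.20; W sinα = -8.0
Slice 2: Δl = 2.0/cos13.6° = 2.058 m; N'_2 = 135·cos13.6° − 28·2.058 = 73.6; c'Δl = 8.85; W sinα = 31.7
Slice 3: Δl = 2.7/cos32.6° = 3.205 m; N'_3 = 135·cos32.6° − 18·3.205 = 56.0; c'Δl = 13.78; W sinα = 72.7
Slice 4: Δl = 1.3/cos52.9° = 2.155 m; N'_4 = 23·cos52.9° − 5·2.155 = 3.1; c'Δl = 9.27; W sinα = 18.3
Σc'Δl = 43.1 kN/m; ΣN' = 192.8 kN/m; ΣW sinα = 114.8 kN/m
Resisting = 43.1 + 192.8·tan32.3° = 43.1 + 121.9 = 165.0 kN/m
FS = 165.0 / 114.8 = 1.437

FS = 1.44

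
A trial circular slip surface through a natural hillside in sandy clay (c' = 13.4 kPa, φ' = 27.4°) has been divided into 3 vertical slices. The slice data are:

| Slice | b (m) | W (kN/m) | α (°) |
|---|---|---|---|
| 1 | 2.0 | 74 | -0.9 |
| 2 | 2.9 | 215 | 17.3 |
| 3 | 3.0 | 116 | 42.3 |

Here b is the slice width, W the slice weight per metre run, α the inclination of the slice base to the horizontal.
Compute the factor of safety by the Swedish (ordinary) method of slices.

Ordinary method of slices: FS = Σ[c'·Δl_i + (W_i cosα_i)·tanφ'] / Σ W_i sinα_i, with Δl_i = b_i / cosα_i.
Slice 1: Δl = 2.0/cos(-0.9°) = 2.000 m; N'_1 = 74·cos(-0.9°) = 74.0; c'Δl = 26.80; W sinα = -1.2
Slice 2: Δl = 2.9/cos17.3° = 3.037 m; N'_2 = 215·cos17.3° = 205.3; c'Δl = 40.70; W sinα = 63.9
Slice 3: Δl = 3.0/cos42.3° = 4.056 m; N'_3 = 116·cos42.3° = 85.8; c'Δl = 54.35; W sinα = 78.1
Σc'Δl = 121.9 kN/m; ΣN' = 365.1 kN/m; ΣW sinα = 140.8 kN/m
Resisting = 121.9 + 365.1·tan27.4° = 121.9 + 189.2 = 311.1 kN/m
FS = 311.1 / 140.8 = 2.209

FS = 2.21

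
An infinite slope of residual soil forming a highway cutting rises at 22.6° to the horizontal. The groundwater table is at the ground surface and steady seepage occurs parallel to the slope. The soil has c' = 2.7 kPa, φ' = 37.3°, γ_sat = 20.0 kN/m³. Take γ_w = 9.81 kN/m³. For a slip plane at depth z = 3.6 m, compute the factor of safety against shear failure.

FS = 1.04

With seepage parallel to the slope and the water table at the surface, the effective normal stress on the slip plane uses the buoyant unit weight γ' = γ_sat − γ_w while the driving shear stress uses γ_sat:
FS = [c' + γ' z cos²β tanφ'] / [γ_sat z sinβ cosβ]
γ' = 20.0 − 9.81 = 10.19 kN/m³
Numerator = 2.7 + 10.19·3.6·cos²22.6°·tan37.3° = 2.7 + 10.19·3.6·0.8523·0.7618 = 26.519 kPa
Denominator = 20.0·3.6·sin22.6°·cos22.6° = 20.0·3.6·0.3843·0.9232 = 25.545 kPa
FS = 26.519 / 25.545 = 1.038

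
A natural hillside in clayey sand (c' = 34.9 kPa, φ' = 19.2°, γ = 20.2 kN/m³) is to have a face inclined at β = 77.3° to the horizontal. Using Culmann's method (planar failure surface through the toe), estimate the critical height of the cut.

Culmann's analysis gives the critical failure plane at α_cr = (β + φ')/2 = (77.3 + 19.2)/2 = 48.2°, and the critical height
H_c = (4c'/γ) · sinβ cosφ' / [1 − cos(β − φ')]
    = (4·34.9/20.2) · sin77.3°·cos19.2° / [1 − cos(58.1°)]
    = 6.911 · 0.9755·0.9444 / [1 − 0.5284]
    = 6.911 · 0.9213 / 0.4716
    = 13.50 m

H_c = 13.50 m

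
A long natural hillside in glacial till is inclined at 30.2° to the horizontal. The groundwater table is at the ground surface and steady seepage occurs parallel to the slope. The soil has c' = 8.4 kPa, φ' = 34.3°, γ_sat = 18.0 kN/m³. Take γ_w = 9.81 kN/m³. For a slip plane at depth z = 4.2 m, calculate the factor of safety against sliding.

FS = 0.79

With seepage parallel to the slope and the water table at the surface, the effective normal stress on the slip plane uses the buoyant unit weight γ' = γ_sat − γ_w while the driving shear stress uses γ_sat:
FS = [c' + γ' z cos²β tanφ'] / [γ_sat z sinβ cosβ]
γ' = 18.0 − 9.81 = 8.19 kN/m³
Numerator = 8.4 + 8.19·4.2·cos²30.2°·tan34.3° = 8.4 + 8.19·4.2·0.7470·0.6822 = 25.927 kPa
Denominator = 18.0·4.2·sin30.2°·cos30.2° = 18.0·4.2·0.5030·0.8643 = 32.867 kPa
FS = 25.927 / 32.867 = 0.789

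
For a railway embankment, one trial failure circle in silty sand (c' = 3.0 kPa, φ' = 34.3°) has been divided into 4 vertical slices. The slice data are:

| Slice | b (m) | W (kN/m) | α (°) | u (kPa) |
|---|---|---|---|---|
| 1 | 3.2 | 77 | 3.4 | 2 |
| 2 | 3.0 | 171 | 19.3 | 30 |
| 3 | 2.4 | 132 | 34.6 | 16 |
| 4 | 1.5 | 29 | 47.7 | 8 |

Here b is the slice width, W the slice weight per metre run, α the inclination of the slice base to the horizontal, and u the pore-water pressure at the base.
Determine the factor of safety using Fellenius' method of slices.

Ordinary method of slices: FS = Σ[c'·Δl_i + (W_i cosα_i − u_i·Δl_i)·tanφ'] / Σ W_i sinα_i, with Δl_i = b_i / cosα_i.
Slice 1: Δl = 3.2/cos3.4° = 3.206 m; N'_1 = 77·cos3.4° − 2·3.206 = 70.5; c'Δl = 9.62; W sinα = 4.6
Slice 2: Δl = 3.0/cos19.3° = 3.179 m; N'_2 = 171·cos19.3° − 30·3.179 = 66.0; c'Δl = 9.54; W sinα = 56.5
Slice 3: Δl = 2.4/cos34.6° = 2.916 m; N'_3 = 132·cos34.6° − 16·2.916 = 62.0; c'Δl = 8.75; W sinα = 75.0
Slice 4: Δl = 1.5/cos47.7° = 2.229 m; N'_4 = 29·cos47.7° − 8·2.229 = 1.7; c'Δl = 6.69; W sinα = 21.4
Σc'Δl = 34.6 kN/m; ΣN' = 200.2 kN/m; ΣW sinα = 157.5 kN/m
Resisting = 34.6 + 200.2·tan34.3° = 34.6 + 136.5 = 171.1 kN/m
FS = 171.1 / 157.5 = 1.087

FS = 1.09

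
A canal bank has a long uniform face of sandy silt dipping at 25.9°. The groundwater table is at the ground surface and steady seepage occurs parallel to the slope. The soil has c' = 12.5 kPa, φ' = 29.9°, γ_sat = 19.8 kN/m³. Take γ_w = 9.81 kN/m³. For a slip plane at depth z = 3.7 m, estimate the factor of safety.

With seepage parallel to the slope and the water table at the surface, the effective normal stress on the slip plane uses the buoyant unit weight γ' = γ_sat − γ_w while the driving shear stress uses γ_sat:
FS = [c' + γ' z cos²β tanφ'] / [γ_sat z sinβ cosβ]
γ' = 19.8 − 9.81 = 9.99 kN/m³
Numerator = 12.5 + 9.99·3.7·cos²25.9°·tan29.9° = 12.5 + 9.99·3.7·0.8092·0.5750 = 29.699 kPa
Denominator = 19.8·3.7·sin25.9°·cos25.9° = 19.8·3.7·0.4368·0.8996 = 28.786 kPa
FS = 29.699 / 28.786 = 1.032

FS = 1.03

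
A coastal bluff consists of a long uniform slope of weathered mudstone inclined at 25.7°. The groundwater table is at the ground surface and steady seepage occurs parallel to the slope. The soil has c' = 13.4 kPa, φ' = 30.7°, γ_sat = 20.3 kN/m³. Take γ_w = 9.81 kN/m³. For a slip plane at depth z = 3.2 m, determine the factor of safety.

With seepage parallel to the slope and the water table at the surface, the effective normal stress on the slip plane uses the buoyant unit weight γ' = γ_sat − γ_w while the driving shear stress uses γ_sat:
FS = [c' + γ' z cos²β tanφ'] / [γ_sat z sinβ cosβ]
γ' = 20.3 − 9.81 = 10.49 kN/m³
Numerator = 13.4 + 10.49·3.2·cos²25.7°·tan30.7° = 13.4 + 10.49·3.2·0.8119·0.5938 = 29.583 kPa
Denominator = 20.3·3.2·sin25.7°·cos25.7° = 20.3·3.2·0.4337·0.9011 = 25.384 kPa
FS = 29.583 / 25.384 = 1.165

FS = 1.17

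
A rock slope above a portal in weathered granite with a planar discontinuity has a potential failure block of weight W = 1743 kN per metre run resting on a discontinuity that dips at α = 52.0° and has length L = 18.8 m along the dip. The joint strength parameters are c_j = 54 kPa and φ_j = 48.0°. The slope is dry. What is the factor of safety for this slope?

Resolving the block weight along and normal to the plane and applying the Mohr–Coulomb strength on the joint:
N' = W cosα = 1743·cos52.0° = 1073.1 kN/m
Driving force T = W sinα = 1743·sin52.0° = 1373.5 kN/m
Resisting force R = c_j·L + N'·tanφ_j = 54·18.8 + 1073.1·tan48.0° = 1015.2 + 1191.8 = 2207.0 kN/m
FS = R / T = 2207.0 / 1373.5 = 1.607

FS = 1.61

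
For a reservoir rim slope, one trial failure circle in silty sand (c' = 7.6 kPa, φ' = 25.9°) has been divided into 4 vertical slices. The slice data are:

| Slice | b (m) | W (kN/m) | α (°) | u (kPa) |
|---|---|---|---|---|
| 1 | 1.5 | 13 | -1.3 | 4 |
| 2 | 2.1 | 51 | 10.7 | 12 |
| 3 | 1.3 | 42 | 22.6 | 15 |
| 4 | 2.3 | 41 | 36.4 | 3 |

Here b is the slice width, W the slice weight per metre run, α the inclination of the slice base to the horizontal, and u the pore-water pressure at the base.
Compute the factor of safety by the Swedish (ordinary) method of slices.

FS = 1.93

Ordinary method of slices: FS = Σ[c'·Δl_i + (W_i cosα_i − u_i·Δl_i)·tanφ'] / Σ W_i sinα_i, with Δl_i = b_i / cosα_i.
Slice 1: Δl = 1.5/cos(-1.3°) = 1.500 m; N'_1 = 13·cos(-1.3°) − 4·1.500 = 7.0; c'Δl = 11.40; W sinα = -0.3
Slice 2: Δl = 2.1/cos10.7° = 2.137 m; N'_2 = 51·cos10.7° − 12·2.137 = 24.5; c'Δl = 16.24; W sinα = 9.5
Slice 3: Δl = 1.3/cos22.6° = 1.408 m; N'_3 = 42·cos22.6° − 15·1.408 = 17.7; c'Δl = 10.70; W sinα = 16.1
Slice 4: Δl = 2.3/cos36.4° = 2.858 m; N'_4 = 41·cos36.4° − 3·2.858 = 24.4; c'Δl = 21.72; W sinα = 24.3
Σc'Δl = 60.1 kN/m; ΣN' = 73.5 kN/m; ΣW sinα = 49.6 kN/m
Resisting = 60.1 + 73.5·tan25.9° = 60.1 + 35.7 = 95.8 kN/m
FS = 95.8 / 49.6 = 1.929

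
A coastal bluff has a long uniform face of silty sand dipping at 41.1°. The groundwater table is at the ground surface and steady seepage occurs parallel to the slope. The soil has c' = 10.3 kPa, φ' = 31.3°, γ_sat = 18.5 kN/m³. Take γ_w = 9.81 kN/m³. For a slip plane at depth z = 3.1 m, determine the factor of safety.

FS = 0.69

With seepage parallel to the slope and the water table at the surface, the effective normal stress on the slip plane uses the buoyant unit weight γ' = γ_sat − γ_w while the driving shear stress uses γ_sat:
FS = [c' + γ' z cos²β tanφ'] / [γ_sat z sinβ cosβ]
γ' = 18.5 − 9.81 = 8.69 kN/m³
Numerator = 10.3 + 8.69·3.1·cos²41.1°·tan31.3° = 10.3 + 8.69·3.1·0.5679·0.6080 = 19.601 kPa
Denominator = 18.5·3.1·sin41.1°·cos41.1° = 18.5·3.1·0.6574·0.7536 = 28.410 kPa
FS = 19.601 / 28.410 = 0.690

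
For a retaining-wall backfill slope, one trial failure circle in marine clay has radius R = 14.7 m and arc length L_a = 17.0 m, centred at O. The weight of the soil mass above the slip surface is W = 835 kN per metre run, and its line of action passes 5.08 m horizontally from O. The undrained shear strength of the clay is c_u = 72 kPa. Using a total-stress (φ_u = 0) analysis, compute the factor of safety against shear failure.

Taking moments about the centre O, the resisting moment is provided by the undrained shear strength acting along the arc:
M_R = c_u·L_a·R = 72·17.00·14.7 = 17992.8 kN·m/m
M_D = W·d = 835·5.08 = 4241.8 kN·m/m
FS = M_R / M_D = 17992.8 / 4241.8 = 4.242

FS = 4.24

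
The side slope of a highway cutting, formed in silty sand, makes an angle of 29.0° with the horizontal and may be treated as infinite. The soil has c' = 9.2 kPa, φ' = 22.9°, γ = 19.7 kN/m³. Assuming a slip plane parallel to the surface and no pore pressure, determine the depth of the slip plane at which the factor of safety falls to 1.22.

Setting FS = 1.22 in FS = [c' + γz cos²β tanφ'] / [γz sinβ cosβ] and solving for z:
z = c' / [γ cosβ (FS·sinβ − cosβ·tanφ')]
  = 9.2 / [19.7·cos29.0°·(1.22·sin29.0° − cos29.0°·tan22.9°)]
  = 9.2 / [19.7·0.8746·(1.22·0.4848 − 0.8746·0.4224)]
  = 9.2 / 3.8253 = 2.405 m

z = 2.41 m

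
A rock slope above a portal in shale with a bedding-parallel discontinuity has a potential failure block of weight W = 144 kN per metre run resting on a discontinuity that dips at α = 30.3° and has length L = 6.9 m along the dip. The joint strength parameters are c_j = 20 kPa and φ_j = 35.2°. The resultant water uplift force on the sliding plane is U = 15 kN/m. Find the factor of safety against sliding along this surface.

Resolving the block weight along and normal to the plane and applying the Mohr–Coulomb strength on the joint:
N' = W cosα − U = 144·cos30.3° − 15 = 109.3 kN/m
Driving force T = W sinα = 144·sin30.3° = 72.7 kN/m
Resisting force R = c_j·L + N'·tanφ_j = 20·6.9 + 109.3·tan35.2° = 138.0 + 77.1 = 215.1 kN/m
FS = R / T = 215.1 / 72.7 = 2.961

FS = 2.96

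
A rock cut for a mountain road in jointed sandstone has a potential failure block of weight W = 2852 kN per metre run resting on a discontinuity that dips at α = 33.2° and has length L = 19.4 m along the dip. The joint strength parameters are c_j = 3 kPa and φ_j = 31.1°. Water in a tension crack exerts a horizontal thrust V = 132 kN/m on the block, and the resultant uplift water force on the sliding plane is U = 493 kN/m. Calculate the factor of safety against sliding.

Resolving the block weight along and normal to the plane and applying the Mohr–Coulomb strength on the joint:
N' = W cosα − U − V sinα = 2852·cos33.2° − 493 − 132·sin33.2° = 1821.2 kN/m
Driving force T = W sinα + V cosα = 2852·sin33.2° + 132·cos33.2° = 1672.1 kN/m
Resisting force R = c_j·L + N'·tanφ_j = 3·19.4 + 1821.2·tan31.1° = 58.2 + 1098.6 = 1156.8 kN/m
FS = R / T = 1156.8 / 1672.1 = 0.692

FS = 0.69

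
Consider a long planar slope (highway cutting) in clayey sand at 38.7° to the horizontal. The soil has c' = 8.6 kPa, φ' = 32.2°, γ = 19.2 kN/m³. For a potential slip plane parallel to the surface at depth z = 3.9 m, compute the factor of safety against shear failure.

For an infinite slope with a slip plane parallel to the surface (no pore pressure): FS = [c' + γz cos²β tanφ'] / [γz sinβ cosβ].
γz = 19.2·3.9 = 74.88 kN/m²
Numerator = 8.6 + 74.88·cos²38.7°·tan32.2° = 8.6 + 74.88·0.6091·0.6297 = 37.320 kPa
Denominator = 74.88·sin38.7°·cos38.7° = 74.88·0.6252·0.7804 = 36.538 kPa
FS = 37.320 / 36.538 = 1.021

FS = 1.02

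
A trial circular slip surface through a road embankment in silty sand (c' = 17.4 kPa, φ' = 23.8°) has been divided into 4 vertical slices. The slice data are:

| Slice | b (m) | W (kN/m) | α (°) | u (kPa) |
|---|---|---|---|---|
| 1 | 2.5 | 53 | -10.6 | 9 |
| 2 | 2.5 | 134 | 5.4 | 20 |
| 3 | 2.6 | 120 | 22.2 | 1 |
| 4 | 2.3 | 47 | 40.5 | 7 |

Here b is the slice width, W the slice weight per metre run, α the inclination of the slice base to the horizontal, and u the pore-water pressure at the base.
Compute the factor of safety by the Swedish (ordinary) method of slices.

Ordinary method of slices: FS = Σ[c'·Δl_i + (W_i cosα_i − u_i·Δl_i)·tanφ'] / Σ W_i sinα_i, with Δl_i = b_i / cosα_i.
Slice 1: Δl = 2.5/cos(-10.6°) = 2.543 m; N'_1 = 53·cos(-10.6°) − 9·2.543 = 29.2; c'Δl = 44.26; W sinα = -9.7
Slice 2: Δl = 2.5/cos5.4° = 2.511 m; N'_2 = 134·cos5.4° − 20·2.511 = 83.2; c'Δl = 43.69; W sinα = 12.6
Slice 3: Δl = 2.6/cos22.2° = 2.808 m; N'_3 = 120·cos22.2° − 1·2.808 = 108.3; c'Δl = 48.86; W sinα = 45.3
Slice 4: Δl = 2.3/cos40.5° = 3.025 m; N'_4 = 47·cos40.5° − 7·3.025 = 14.6; c'Δl = 52.63; W sinα = 30.5
Σc'Δl = 189.4 kN/m; ΣN' = 235.2 kN/m; ΣW sinα = 78.7 kN/m
Resisting = 189.4 + 235.2·tan23.8° = 189.4 + 103.8 = 293.2 kN/m
FS = 293.2 / 78.7 = 3.724

FS = 3.72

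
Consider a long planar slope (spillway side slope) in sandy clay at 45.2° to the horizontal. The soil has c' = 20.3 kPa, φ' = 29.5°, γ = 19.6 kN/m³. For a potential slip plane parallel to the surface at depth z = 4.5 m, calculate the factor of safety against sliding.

For an infinite slope with a slip plane parallel to the surface (no pore pressure): FS = [c' + γz cos²β tanφ'] / [γz sinβ cosβ].
γz = 19.6·4.5 = 88.20 kN/m²
Numerator = 20.3 + 88.20·cos²45.2°·tan29.5° = 20.3 + 88.20·0.4965·0.5658 = 45.076 kPa
Denominator = 88.20·sin45.2°·cos45.2° = 88.20·0.7096·0.7046 = 44.099 kPa
FS = 45.076 / 44.099 = 1.022

FS = 1.02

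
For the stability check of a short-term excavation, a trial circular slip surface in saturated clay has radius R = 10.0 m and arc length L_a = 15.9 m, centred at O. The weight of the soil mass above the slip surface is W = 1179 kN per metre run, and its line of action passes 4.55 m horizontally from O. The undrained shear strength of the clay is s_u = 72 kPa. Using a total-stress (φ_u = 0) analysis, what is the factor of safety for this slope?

Taking moments about the centre O, the resisting moment is provided by the undrained shear strength acting along the arc:
M_R = s_u·L_a·R = 72·15.90·10.0 = 11448.0 kN·m/m
M_D = W·d = 1179·4.55 = 5364.4 kN·m/m
FS = M_R / M_D = 11448.0 / 5364.4 = 2.134

FS = 2.13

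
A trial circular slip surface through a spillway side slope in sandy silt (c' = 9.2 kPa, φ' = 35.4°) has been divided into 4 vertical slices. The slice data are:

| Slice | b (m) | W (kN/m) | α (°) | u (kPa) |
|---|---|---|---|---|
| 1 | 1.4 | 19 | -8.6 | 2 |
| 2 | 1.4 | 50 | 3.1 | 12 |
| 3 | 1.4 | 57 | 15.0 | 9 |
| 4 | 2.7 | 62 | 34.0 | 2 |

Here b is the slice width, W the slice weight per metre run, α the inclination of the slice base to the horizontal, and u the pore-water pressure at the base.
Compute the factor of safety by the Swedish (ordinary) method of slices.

FS = 3.36

Ordinary method of slices: FS = Σ[c'·Δl_i + (W_i cosα_i − u_i·Δl_i)·tanφ'] / Σ W_i sinα_i, with Δl_i = b_i / cosα_i.
Slice 1: Δl = 1.4/cos(-8.6°) = 1.416 m; N'_1 = 19·cos(-8.6°) − 2·1.416 = 16.0; c'Δl = 13.03; W sinα = -2.8
Slice 2: Δl = 1.4/cos3.1° = 1.402 m; N'_2 = 50·cos3.1° − 12·1.402 = 33.1; c'Δl = 12.90; W sinα = 2.7
Slice 3: Δl = 1.4/cos15.0° = 1.449 m; N'_3 = 57·cos15.0° − 9·1.449 = 42.0; c'Δl = 13.33; W sinα = 14.8
Slice 4: Δl = 2.7/cos34.0° = 3.257 m; N'_4 = 62·cos34.0° − 2·3.257 = 44.9; c'Δl = 29.96; W sinα = 34.7
Σc'Δl = 69.2 kN/m; ΣN' = 136.0 kN/m; ΣW sinα = 49.3 kN/m
Resisting = 69.2 + 136.0·tan35.4° = 69.2 + 96.6 = 165.8 kN/m
FS = 165.8 / 49.3 = 3.365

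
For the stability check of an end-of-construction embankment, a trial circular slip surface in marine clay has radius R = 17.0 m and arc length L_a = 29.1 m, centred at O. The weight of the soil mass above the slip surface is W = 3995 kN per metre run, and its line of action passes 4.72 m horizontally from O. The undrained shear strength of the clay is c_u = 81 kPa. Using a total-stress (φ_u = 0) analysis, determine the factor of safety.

Taking moments about the centre O, the resisting moment is provided by the undrained shear strength acting along the arc:
M_R = c_u·L_a·R = 81·29.10·17.0 = 40070.7 kN·m/m
M_D = W·d = 3995·4.72 = 18856.4 kN·m/m
FS = M_R / M_D = 40070.7 / 18856.4 = 2.125

FS = 2.13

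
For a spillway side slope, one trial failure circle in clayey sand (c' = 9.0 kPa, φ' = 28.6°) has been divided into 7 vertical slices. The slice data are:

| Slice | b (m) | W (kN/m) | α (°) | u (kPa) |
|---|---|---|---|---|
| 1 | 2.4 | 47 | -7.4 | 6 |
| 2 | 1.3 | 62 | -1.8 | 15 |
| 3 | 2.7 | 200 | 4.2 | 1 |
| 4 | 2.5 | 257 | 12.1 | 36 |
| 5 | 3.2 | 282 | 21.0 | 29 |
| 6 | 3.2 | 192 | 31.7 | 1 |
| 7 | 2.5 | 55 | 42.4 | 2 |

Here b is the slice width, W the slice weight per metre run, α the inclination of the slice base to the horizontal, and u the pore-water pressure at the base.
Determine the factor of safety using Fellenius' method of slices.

FS = 2.02

Ordinary method of slices: FS = Σ[c'·Δl_i + (W_i cosα_i − u_i·Δl_i)·tanφ'] / Σ W_i sinα_i, with Δl_i = b_i / cosα_i.
Slice 1: Δl = 2.4/cos(-7.4°) = 2.420 m; N'_1 = 47·cos(-7.4°) − 6·2.420 = 32.1; c'Δl = 21.78; W sinα = -6.1
Slice 2: Δl = 1.3/cos(-1.8°) = 1.301 m; N'_2 = 62·cos(-1.8°) − 15·1.301 = 42.5; c'Δl = 11.71; W sinα = -1.9
Slice 3: Δl = 2.7/cos4.2° = 2.707 m; N'_3 = 200·cos4.2° − 1·2.707 = 196.8; c'Δl = 24.37; W sinα = 14.6
Slice 4: Δl = 2.5/cos12.1° = 2.557 m; N'_4 = 257·cos12.1° − 36·2.557 = 159.2; c'Δl = 23.01; W sinα = 53.9
Slice 5: Δl = 3.2/cos21.0° = 3.428 m; N'_5 = 282·cos21.0° − 29·3.428 = 163.9; c'Δl = 30.85; W sinα = 101.1
Slice 6: Δl = 3.2/cos31.7° = 3.761 m; N'_6 = 192·cos31.7° − 1·3.761 = 159.6; c'Δl = 33.85; W sinα = 100.9
Slice 7: Δl = 2.5/cos42.4° = 3.385 m; N'_7 = 55·cos42.4° − 2·3.385 = 33.8; c'Δl = 30.47; W sinα = 37.1
Σc'Δl = 176.0 kN/m; ΣN' = 787.9 kN/m; ΣW sinα = 299.6 kN/m
Resisting = 176.0 + 787.9·tan28.6° = 176.0 + 429.6 = 605.6 kN/m
FS = 605.6 / 299.6 = 2.022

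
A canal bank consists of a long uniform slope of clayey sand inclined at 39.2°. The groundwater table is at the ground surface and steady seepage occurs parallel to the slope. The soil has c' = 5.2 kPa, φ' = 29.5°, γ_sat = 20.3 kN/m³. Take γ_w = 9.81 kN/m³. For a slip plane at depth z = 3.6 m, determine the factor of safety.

With seepage parallel to the slope and the water table at the surface, the effective normal stress on the slip plane uses the buoyant unit weight γ' = γ_sat − γ_w while the driving shear stress uses γ_sat:
FS = [c' + γ' z cos²β tanφ'] / [γ_sat z sinβ cosβ]
γ' = 20.3 − 9.81 = 10.49 kN/m³
Numerator = 5.2 + 10.49·3.6·cos²39.2°·tan29.5° = 5.2 + 10.49·3.6·0.6005·0.5658 = 18.031 kPa
Denominator = 20.3·3.6·sin39.2°·cos39.2° = 20.3·3.6·0.6320·0.7749 = 35.794 kPa
FS = 18.031 / 35.794 = 0.504

FS = 0.50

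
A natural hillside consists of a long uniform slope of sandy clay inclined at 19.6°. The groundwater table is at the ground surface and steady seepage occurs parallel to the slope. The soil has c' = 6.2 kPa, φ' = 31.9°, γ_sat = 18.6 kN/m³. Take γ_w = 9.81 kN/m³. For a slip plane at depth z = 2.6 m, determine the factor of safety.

FS = 1.23

With seepage parallel to the slope and the water table at the surface, the effective normal stress on the slip plane uses the buoyant unit weight γ' = γ_sat − γ_w while the driving shear stress uses γ_sat:
FS = [c' + γ' z cos²β tanφ'] / [γ_sat z sinβ cosβ]
γ' = 18.6 − 9.81 = 8.79 kN/m³
Numerator = 6.2 + 8.79·2.6·cos²19.6°·tan31.9° = 6.2 + 8.79·2.6·0.8875·0.6224 = 18.825 kPa
Denominator = 18.6·2.6·sin19.6°·cos19.6° = 18.6·2.6·0.3355·0.9421 = 15.282 kPa
FS = 18.825 / 15.282 = 1.232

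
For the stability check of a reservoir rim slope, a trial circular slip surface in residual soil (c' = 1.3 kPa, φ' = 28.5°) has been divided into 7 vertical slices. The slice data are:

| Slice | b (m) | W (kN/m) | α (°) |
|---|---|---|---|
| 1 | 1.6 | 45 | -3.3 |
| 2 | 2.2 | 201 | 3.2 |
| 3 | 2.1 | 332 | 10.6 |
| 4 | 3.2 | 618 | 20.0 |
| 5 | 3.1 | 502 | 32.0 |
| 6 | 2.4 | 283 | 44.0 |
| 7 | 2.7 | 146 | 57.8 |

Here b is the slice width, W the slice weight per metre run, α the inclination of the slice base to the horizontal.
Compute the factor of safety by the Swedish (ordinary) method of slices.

FS = 1.20

Ordinary method of slices: FS = Σ[c'·Δl_i + (W_i cosα_i)·tanφ'] / Σ W_i sinα_i, with Δl_i = b_i / cosα_i.
Slice 1: Δl = 1.6/cos(-3.3°) = 1.603 m; N'_1 = 45·cos(-3.3°) = 44.9; c'Δl = 2.08; W sinα = -2.6
Slice 2: Δl = 2.2/cos3.2° = 2.203 m; N'_2 = 201·cos3.2° = 200.7; c'Δl = 2.86; W sinα = 11.2
Slice 3: Δl = 2.1/cos10.6° = 2.136 m; N'_3 = 332·cos10.6° = 326.3; c'Δl = 2.78; W sinα = 61.1
Slice 4: Δl = 3.2/cos20.0° = 3.405 m; N'_4 = 618·cos20.0° = 580.7; c'Δl = 4.43; W sinα = 211.4
Slice 5: Δl = 3.1/cos32.0° = 3.655 m; N'_5 = 502·cos32.0° = 425.7; c'Δl = 4.75; W sinα = 266.0
Slice 6: Δl = 2.4/cos44.0° = 3.336 m; N'_6 = 283·cos44.0° = 203.6; c'Δl = 4.34; W sinα = 196.6
Slice 7: Δl = 2.7/cos57.8° = 5.067 m; N'_7 = 146·cos57.8° = 77.8; c'Δl = 6.59; W sinα = 123.5
Σc'Δl = 27.8 kN/m; ΣN' = 1859.8 kN/m; ΣW sinα = 867.2 kN/m
Resisting = 27.8 + 1859.8·tan28.5° = 27.8 + 1009.8 = 1037.6 kN/m
FS = 1037.6 / 867.2 = 1.196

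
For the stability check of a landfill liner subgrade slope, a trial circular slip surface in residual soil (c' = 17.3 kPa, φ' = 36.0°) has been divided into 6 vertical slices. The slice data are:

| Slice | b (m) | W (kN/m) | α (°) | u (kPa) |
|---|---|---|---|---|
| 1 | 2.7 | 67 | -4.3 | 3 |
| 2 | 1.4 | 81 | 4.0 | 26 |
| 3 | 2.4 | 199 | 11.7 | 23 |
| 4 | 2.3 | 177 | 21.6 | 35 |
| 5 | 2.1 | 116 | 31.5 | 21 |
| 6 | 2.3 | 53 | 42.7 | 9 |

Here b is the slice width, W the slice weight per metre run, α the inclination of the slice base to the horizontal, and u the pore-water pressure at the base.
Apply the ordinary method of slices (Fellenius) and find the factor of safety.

FS = 2.60

Ordinary method of slices: FS = Σ[c'·Δl_i + (W_i cosα_i − u_i·Δl_i)·tanφ'] / Σ W_i sinα_i, with Δl_i = b_i / cosα_i.
Slice 1: Δl = 2.7/cos(-4.3°) = 2.708 m; N'_1 = 67·cos(-4.3°) − 3·2.708 = 58.7; c'Δl = 46.84; W sinα = -5.0
Slice 2: Δl = 1.4/cos4.0° = 1.403 m; N'_2 = 81·cos4.0° − 26·1.403 = 44.3; c'Δl = 24.28; W sinα = 5.7
Slice 3: Δl = 2.4/cos11.7° = 2.451 m; N'_3 = 199·cos11.7° − 23·2.451 = 138.5; c'Δl = 42.40; W sinα = 40.4
Slice 4: Δl = 2.3/cos21.6° = 2.474 m; N'_4 = 177·cos21.6° − 35·2.474 = 78.0; c'Δl = 42.80; W sinα = 65.2
Slice 5: Δl = 2.1/cos31.5° = 2.463 m; N'_5 = 116·cos31.5° − 21·2.463 = 47.2; c'Δl = 42.61; W sinα = 60.6
Slice 6: Δl = 2.3/cos42.7° = 3.130 m; N'_6 = 53·cos42.7° − 9·3.130 = 10.8; c'Δl = 54.14; W sinα = 35.9
Σc'Δl = 253.1 kN/m; ΣN' = 377.5 kN/m; ΣW sinα = 202.7 kN/m
Resisting = 253.1 + 377.5·tan36.0° = 253.1 + 274.2 = 527.3 kN/m
FS = 527.3 / 202.7 = 2.602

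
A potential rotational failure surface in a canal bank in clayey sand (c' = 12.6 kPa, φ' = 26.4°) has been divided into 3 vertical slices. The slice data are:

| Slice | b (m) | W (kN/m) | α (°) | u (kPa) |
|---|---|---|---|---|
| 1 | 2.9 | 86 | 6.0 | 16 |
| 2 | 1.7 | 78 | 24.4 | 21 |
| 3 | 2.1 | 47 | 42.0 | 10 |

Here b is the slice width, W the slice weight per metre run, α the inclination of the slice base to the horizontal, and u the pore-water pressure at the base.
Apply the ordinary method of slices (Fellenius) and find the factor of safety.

Ordinary method of slices: FS = Σ[c'·Δl_i + (W_i cosα_i − u_i·Δl_i)·tanφ'] / Σ W_i sinα_i, with Δl_i = b_i / cosα_i.
Slice 1: Δl = 2.9/cos6.0° = 2.916 m; N'_1 = 86·cos6.0° − 16·2.916 = 38.9; c'Δl = 36.74; W sinα = 9.0
Slice 2: Δl = 1.7/cos24.4° = 1.867 m; N'_2 = 78·cos24.4° − 21·1.867 = 31.8; c'Δl = 23.52; W sinα = 32.2
Slice 3: Δl = 2.1/cos42.0° = 2.826 m; N'_3 = 47·cos42.0° − 10·2.826 = 6.7; c'Δl = 35.61; W sinα = 31.4
Σc'Δl = 95.9 kN/m; ΣN' = 77.4 kN/m; ΣW sinα = 72.7 kN/m
Resisting = 95.9 + 77.4·tan26.4° = 95.9 + 38.4 = 134.3 kN/m
FS = 134.3 / 72.7 = 1.848

FS = 1.85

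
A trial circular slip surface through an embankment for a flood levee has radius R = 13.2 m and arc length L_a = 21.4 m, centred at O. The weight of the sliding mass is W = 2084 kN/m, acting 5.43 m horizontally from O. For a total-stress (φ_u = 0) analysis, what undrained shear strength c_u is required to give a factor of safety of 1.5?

c_u = 60.1 kPa

FS = c_u·L_a·R / (W·d), so c_u = FS·W·d / (L_a·R).
c_u = 1.5·2084·5.43 / (21.40·13.2) = 16974.2 / 282.48 = 60.09 kPa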